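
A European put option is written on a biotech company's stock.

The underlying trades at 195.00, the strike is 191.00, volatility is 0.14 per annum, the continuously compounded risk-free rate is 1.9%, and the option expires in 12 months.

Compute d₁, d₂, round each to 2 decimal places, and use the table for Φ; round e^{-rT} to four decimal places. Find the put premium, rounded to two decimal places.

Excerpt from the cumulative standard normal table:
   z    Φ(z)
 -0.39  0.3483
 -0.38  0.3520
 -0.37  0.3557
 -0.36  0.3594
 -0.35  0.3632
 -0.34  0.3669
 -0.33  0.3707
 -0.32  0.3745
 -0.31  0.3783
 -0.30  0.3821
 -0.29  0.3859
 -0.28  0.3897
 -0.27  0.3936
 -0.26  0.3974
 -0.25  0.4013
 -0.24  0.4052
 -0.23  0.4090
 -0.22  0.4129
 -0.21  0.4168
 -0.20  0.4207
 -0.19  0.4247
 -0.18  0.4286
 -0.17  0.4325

T = 1;  σ√T = 0.1400
d₁ = [ln(195/191) + (0.019 + 0.14²/2)·1] / 0.1400 = [0.0207 + 0.0288] / 0.1400 = 0.3538 which rounds to 0.35
d₂ = d₁ − σ√T = 0.3538 − 0.1400 = 0.2138 which rounds to 0.21
exp(−rT) = exp(−0.019·1) = 0.9812
N(−d₂) = N(-0.21) = 0.4168;  N(−d₁) = N(-0.35) = 0.3632
P = 191·0.9812·0.4168 − 195·0.3632 = 78.1122 − 70.8240 = 7.2882

7.29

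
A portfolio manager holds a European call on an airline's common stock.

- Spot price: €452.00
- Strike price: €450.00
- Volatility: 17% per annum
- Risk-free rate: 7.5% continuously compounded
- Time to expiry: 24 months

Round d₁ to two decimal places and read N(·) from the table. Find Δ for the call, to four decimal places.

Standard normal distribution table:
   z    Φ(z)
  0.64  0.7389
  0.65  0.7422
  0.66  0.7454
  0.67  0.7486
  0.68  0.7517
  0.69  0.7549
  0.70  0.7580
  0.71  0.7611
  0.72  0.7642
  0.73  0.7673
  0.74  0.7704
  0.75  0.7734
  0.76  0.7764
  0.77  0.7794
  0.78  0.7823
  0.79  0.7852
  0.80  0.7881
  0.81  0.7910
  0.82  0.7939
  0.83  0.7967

0.7764

T = 2;  σ√T = 0.2404
d₁ = [ln(452/450) + (0.075 + ½·0.17²)·2] / (σ√T) = (0.0044 + 0.1789) / 0.2404 = 0.7626 which rounds to 0.76
N(d₁) = N(0.76) = 0.7764
Δ_call = N(d₁) = 0.7764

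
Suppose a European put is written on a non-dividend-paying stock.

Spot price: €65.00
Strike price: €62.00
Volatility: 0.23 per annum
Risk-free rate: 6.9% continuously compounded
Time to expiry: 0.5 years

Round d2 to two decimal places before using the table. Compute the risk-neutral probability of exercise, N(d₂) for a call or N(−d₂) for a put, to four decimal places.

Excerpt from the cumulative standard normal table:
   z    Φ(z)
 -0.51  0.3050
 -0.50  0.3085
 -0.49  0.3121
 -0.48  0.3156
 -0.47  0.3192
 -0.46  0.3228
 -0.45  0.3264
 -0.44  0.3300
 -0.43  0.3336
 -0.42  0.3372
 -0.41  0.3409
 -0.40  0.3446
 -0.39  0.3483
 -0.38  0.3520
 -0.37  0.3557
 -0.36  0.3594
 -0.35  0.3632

0.3372

σ√T = 0.23 × 0.7071 = 0.1626
d₁ = [ln(65/62) + (0.069 + 0.23²/2)·0.5] / 0.1626 = [0.0473 + 0.0477] / 0.1626 = 0.5840 which rounds to 0.58
d₂ = d₁ − σ√T = 0.5840 − 0.1626 = 0.4214 which rounds to 0.42
Risk-neutral Pr[S_T < K] = N(−d₂) = N(-0.42) = 0.3372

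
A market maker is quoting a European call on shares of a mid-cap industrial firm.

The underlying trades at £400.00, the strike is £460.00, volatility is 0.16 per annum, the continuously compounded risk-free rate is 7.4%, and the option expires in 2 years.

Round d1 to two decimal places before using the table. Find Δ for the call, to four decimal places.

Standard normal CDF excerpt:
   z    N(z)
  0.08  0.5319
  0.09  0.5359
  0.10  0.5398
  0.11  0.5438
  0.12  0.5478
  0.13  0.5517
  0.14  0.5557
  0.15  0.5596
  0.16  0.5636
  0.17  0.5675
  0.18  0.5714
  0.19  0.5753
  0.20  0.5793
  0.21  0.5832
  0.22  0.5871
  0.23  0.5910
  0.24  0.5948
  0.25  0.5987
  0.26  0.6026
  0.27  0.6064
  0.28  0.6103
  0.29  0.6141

T = 2;  σ√T = 0.2263
d₁ = [ln(400/460) + (0.074 + ½·0.16²)·2] / (σ√T) = (-0.1398 + 0.1736) / 0.2263 = 0.1495 ≈ 0.15
N(d₁) = N(0.15) = 0.5596
Δ_call = N(d₁) = 0.5596

0.5596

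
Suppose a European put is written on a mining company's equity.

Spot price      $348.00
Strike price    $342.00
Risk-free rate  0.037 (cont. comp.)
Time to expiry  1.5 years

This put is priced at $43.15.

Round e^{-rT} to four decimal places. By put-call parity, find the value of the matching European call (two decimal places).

e^(−rT) = e^(−0.037·1.5) = 0.9460
Put-call parity: C − P = S − K·e^(−rT) = 348 − 342·0.9460 = 348 − 323.5320 = 24.4680
C = P + (C − P) = 43.15 + (24.4680) = 67.6180

$67.62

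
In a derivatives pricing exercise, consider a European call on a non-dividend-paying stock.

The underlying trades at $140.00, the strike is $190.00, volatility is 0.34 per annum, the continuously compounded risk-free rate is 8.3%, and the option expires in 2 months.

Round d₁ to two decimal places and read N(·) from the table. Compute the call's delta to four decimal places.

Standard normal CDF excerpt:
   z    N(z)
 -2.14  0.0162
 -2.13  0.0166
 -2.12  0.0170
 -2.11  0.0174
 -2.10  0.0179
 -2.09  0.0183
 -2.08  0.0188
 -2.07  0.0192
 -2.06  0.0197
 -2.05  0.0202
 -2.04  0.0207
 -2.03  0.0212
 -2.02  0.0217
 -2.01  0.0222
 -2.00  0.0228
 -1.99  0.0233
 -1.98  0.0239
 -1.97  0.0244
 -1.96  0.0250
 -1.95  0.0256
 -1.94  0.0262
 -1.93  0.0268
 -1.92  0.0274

σ√T = 0.34 × 0.4082 = 0.1388
d₁ = [ln(140/190) + (0.083 + 0.34²/2)·0.1667] / 0.1388 = [-0.3054 + 0.0235] / 0.1388 = -2.0310 which rounds to -2.03
N(d₁) = N(-2.03) = 0.0212
Δ_call = N(d₁) = 0.0212

0.0212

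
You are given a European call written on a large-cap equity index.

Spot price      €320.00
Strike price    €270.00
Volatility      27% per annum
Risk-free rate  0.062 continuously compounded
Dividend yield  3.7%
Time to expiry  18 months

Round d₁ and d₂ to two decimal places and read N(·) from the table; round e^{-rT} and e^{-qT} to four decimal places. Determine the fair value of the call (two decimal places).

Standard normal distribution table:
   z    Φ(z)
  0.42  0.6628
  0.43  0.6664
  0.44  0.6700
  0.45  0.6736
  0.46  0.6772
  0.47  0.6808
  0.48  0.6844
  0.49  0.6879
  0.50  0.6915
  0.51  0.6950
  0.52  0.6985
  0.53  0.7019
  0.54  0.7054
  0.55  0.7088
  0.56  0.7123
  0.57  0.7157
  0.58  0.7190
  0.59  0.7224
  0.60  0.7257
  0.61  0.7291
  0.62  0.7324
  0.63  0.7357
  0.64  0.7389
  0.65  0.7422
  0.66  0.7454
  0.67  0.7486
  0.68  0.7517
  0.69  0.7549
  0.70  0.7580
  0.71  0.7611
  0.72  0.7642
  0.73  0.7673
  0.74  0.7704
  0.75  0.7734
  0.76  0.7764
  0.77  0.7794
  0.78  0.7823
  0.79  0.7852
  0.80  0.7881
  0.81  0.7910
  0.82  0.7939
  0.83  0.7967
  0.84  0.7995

T = 1.5;  σ√T = 0.3307
d₁ = [ln(320/270) + (0.062 − 0.037 + 0.27²/2)·1.5] / 0.3307 = [0.1699 + 0.0922] / 0.3307 = 0.7925 ≈ 0.79
d₂ = d₁ − σ√T = 0.7925 − 0.3307 = 0.4618 ≈ 0.46
e^(−qT) = e^(−0.037·1.5) = 0.9460;  e^(−rT) = e^(−0.062·1.5) = 0.9112
N(d₁) = N(0.79) = 0.7852;  N(d₂) = N(0.46) = 0.6772
C = 320·0.9460·0.7852 − 270·0.9112·0.6772 = 237.6957 − 166.6075 = 71.0883

€71.09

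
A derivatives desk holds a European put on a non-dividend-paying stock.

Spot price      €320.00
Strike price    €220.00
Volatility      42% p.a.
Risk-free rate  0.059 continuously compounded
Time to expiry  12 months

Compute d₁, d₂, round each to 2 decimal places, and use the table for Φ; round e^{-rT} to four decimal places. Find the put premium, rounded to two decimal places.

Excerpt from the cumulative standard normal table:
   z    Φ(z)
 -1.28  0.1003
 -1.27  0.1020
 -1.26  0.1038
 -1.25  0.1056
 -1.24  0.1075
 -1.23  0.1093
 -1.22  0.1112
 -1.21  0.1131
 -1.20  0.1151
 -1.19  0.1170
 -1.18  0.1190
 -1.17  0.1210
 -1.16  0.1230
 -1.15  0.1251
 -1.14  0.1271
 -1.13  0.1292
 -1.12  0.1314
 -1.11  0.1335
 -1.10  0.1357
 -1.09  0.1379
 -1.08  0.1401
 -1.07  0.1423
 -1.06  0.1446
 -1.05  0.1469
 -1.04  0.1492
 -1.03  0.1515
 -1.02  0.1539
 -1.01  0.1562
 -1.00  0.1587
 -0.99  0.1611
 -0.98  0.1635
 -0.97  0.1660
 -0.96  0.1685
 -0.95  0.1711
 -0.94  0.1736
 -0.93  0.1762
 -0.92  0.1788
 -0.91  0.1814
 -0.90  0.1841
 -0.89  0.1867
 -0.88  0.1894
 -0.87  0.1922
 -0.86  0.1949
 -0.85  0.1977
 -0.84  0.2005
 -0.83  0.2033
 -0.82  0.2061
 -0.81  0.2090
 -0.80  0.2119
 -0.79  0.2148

€8.34

σ√T = 0.42 × 1.0000 = 0.4200
ln(S/K) + (r + σ²/2)T = ln(320/220) + (0.059 + 0.42²/2)·1 = 0.3747 + 0.1472 = 0.5219
d₁ = 0.5219 / 0.4200 = 1.2426 which rounds to 1.24
d₂ = d₁ − σ√T = 1.2426 − 0.4200 = 0.8226 which rounds to 0.82
exp(−rT) = exp(−0.059·1) = 0.9427
N(−d₂) = N(-0.82) = 0.2061;  N(−d₁) = N(-1.24) = 0.1075
P = 220·0.9427·0.2061 − 320·0.1075 = 42.7439 − 34.4000 = 8.3439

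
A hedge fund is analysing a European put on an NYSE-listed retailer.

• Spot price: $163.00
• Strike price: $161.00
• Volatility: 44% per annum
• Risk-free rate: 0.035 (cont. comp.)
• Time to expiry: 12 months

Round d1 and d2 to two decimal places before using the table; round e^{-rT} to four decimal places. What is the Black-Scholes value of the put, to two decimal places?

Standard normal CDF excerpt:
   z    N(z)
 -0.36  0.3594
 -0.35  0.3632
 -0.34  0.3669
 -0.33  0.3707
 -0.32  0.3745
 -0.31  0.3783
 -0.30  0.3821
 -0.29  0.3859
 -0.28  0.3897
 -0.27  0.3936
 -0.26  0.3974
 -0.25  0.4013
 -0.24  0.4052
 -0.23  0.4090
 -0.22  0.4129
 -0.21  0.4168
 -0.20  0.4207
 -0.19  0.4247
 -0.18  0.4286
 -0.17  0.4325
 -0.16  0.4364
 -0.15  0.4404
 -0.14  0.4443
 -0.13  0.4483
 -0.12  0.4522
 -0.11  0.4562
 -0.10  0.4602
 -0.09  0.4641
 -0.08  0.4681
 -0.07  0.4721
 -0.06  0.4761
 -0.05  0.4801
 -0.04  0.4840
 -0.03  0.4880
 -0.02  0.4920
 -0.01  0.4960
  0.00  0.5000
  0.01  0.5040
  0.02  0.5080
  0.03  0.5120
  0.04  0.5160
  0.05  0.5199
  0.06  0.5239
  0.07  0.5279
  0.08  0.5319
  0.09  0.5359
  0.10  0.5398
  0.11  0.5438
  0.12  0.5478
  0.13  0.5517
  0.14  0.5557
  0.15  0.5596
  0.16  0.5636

T = 1;  σ√T = 0.4400
d₁ = [ln(163/161) + (0.035 + 0.44²/2)·1] / 0.4400 = [0.0123 + 0.1318] / 0.4400 = 0.3276 ≈ 0.33
d₂ = d₁ − σ√T = 0.3276 − 0.4400 = -0.1124 ≈ -0.11
e^(−rT) = e^(−0.035·1) = 0.9656
P = 161·0.9656·N(0.11) − 163·N(-0.33) = 161·0.9656·0.5438 − 163·0.3707 = 84.5400 − 60.4241 = 24.1159

$24.12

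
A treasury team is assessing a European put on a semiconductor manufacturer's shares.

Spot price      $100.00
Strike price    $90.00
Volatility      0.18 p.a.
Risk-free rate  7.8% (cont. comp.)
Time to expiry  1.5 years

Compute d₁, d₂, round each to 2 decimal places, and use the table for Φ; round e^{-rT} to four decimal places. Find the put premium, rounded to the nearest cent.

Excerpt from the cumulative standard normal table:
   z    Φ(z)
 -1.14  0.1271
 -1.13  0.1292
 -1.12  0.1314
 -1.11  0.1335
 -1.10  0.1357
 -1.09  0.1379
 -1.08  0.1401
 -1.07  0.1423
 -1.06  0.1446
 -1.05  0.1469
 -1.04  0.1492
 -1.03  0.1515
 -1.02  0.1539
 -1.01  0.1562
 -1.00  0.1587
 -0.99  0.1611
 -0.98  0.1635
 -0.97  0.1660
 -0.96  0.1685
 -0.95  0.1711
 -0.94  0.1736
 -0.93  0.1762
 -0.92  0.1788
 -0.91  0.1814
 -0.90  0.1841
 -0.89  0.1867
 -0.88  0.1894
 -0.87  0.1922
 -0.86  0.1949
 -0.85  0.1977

$1.60

σ√T = 0.18 × 1.2247 = 0.2205
ln(S/K) + (r + σ²/2)T = ln(100/90) + (0.078 + 0.18²/2)·1.5 = 0.1054 + 0.1413 = 0.2467
d₁ = 0.2467 / 0.2205 = 1.1189 ⇒ 1.12
d₂ = d₁ − σ√T = 1.1189 − 0.2205 = 0.8984 ⇒ 0.90
exp(−rT) = exp(−0.078·1.5) = 0.8896
N(−d₂) = N(-0.90) = 0.1841;  N(−d₁) = N(-1.12) = 0.1314
P = 90·0.8896·0.1841 − 100·0.1314 = 14.7398 − 13.1400 = 1.5998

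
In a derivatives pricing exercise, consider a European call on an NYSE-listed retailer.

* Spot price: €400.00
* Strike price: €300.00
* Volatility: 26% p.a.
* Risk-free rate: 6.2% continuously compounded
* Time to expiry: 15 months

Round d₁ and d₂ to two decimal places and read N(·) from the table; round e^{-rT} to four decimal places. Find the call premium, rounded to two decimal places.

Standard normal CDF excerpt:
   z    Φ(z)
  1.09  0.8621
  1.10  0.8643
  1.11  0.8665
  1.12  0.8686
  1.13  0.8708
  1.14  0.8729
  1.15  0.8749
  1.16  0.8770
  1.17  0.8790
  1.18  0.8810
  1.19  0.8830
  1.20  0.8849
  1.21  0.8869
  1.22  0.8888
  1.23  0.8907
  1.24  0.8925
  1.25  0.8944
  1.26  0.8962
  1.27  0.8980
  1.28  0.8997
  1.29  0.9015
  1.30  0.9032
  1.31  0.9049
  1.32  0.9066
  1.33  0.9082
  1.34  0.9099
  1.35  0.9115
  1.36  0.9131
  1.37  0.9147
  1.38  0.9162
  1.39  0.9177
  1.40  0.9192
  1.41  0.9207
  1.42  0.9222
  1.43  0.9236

σ√T = 0.26·√1.25 = 0.2907
d₁ = [ln(400/300) + (0.062 + ½·0.26²)·1.25] / (σ√T) = (0.2877 + 0.1197) / 0.2907 = 1.4016 → 1.40
d₂ = 1.4016 − 0.2907 = 1.1109 → 1.11
e^(−rT) = e^(−0.062·1.25) = 0.9254
C = 400·N(1.40) − 300·0.9254·N(1.11) = 400·0.9192 − 300·0.9254·0.8665 = 367.6800 − 240.5577 = 127.1223

€127.12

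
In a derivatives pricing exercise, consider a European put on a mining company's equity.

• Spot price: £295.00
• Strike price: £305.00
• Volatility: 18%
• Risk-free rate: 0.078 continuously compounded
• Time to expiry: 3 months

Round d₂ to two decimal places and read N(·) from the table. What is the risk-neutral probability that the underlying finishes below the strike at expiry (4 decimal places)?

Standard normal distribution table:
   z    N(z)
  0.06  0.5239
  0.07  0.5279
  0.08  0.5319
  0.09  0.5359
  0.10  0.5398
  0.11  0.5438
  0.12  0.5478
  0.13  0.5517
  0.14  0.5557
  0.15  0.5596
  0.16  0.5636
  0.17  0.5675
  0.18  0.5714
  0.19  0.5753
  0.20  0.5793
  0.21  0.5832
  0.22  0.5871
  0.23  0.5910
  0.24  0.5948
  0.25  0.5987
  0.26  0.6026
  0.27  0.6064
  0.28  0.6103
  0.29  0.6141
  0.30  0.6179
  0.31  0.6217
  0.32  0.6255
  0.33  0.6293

T = 0.25;  σ√T = 0.0900
d₁ = [ln(295/305) + (0.078 + 0.18²/2)·0.25] / 0.0900 = [-0.0333 + 0.0236] / 0.0900 = -0.1087 ⇒ -0.11
d₂ = d₁ − σ√T = -0.1087 − 0.0900 = -0.1987 ⇒ -0.20
Pr(exercise) under Q = N(−d₂) = N(0.20) = 0.5793

0.5793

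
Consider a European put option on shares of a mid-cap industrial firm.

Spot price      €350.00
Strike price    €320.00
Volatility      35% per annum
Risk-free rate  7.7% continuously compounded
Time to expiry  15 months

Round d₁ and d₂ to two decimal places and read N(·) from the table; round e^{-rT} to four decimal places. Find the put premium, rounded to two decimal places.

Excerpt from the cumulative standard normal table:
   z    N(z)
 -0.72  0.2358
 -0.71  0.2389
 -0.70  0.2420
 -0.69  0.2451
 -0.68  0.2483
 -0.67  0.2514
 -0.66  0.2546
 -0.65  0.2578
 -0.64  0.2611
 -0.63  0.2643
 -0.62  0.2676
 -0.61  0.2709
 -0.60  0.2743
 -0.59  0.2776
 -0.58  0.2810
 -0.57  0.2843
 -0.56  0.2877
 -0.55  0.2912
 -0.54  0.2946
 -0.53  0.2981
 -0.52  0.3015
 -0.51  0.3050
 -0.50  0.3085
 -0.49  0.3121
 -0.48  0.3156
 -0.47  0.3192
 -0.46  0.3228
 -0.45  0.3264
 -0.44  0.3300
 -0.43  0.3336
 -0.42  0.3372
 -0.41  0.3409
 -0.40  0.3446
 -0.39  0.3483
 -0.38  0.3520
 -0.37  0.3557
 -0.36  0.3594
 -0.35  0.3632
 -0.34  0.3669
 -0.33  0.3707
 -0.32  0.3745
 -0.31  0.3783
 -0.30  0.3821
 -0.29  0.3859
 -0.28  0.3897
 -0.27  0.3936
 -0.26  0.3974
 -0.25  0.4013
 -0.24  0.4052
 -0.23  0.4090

T = 1.25;  σ√T = 0.3913
d₁ = [ln(350/320) + (0.077 + 0.35²/2)·1.25] / 0.3913 = [0.0896 + 0.1728] / 0.3913 = 0.6706 → 0.67
d₂ = d₁ − σ√T = 0.6706 − 0.3913 = 0.2793 → 0.28
e^(−rT) = e^(−0.077·1.25) = 0.9082
N(−d₂) = N(-0.28) = 0.3897;  N(−d₁) = N(-0.67) = 0.2514
P = 320·0.9082·0.3897 − 350·0.2514 = 113.2562 − 87.9900 = 25.2662

€25.27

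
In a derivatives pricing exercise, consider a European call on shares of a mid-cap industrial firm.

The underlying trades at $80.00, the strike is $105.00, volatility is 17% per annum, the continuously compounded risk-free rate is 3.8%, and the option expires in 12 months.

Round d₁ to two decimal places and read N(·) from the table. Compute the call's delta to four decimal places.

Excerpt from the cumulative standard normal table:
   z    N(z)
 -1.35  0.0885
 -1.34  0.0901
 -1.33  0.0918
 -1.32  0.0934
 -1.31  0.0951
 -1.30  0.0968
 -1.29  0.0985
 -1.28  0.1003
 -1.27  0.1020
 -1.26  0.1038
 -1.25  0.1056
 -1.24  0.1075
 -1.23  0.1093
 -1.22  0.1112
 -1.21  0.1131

0.0985

σ√T = 0.17·√1 = 0.1700
d₁ = [ln(80/105) + (0.038 + ½·0.17²)·1] / (σ√T) = (-0.2719 + 0.0525) / 0.1700 = -1.2911 → -1.29
N(d₁) = N(-1.29) = 0.0985
Δ_call = N(d₁) = 0.0985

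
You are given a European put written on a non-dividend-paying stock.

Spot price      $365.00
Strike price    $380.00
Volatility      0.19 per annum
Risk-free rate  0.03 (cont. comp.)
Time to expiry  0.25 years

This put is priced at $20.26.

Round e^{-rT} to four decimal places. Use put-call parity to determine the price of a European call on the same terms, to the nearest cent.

$8.11

exp(−rT) = exp(−0.03·0.25) = 0.9925
Put-call parity: C − P = S − K·e^(−rT) = 365 − 380·0.9925 = 365 − 377.1500 = -12.1500
C = P + (C − P) = 20.26 + (-12.1500) = 8.1100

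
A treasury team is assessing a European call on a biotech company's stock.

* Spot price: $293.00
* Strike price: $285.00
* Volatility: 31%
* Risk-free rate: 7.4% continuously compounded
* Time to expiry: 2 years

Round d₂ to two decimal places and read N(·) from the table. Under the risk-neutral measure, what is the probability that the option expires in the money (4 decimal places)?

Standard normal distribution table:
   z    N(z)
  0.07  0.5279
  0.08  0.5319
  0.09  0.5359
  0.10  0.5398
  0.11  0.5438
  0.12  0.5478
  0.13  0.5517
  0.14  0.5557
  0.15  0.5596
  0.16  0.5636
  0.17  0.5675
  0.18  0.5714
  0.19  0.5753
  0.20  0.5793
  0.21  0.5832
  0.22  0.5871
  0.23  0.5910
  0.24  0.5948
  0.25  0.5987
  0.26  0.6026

σ√T = 0.31 × 1.4142 = 0.4384
ln(S/K) + (r + σ²/2)T = ln(293/285) + (0.074 + 0.31²/2)·2 = 0.0277 + 0.2441 = 0.2718
d₁ = 0.2718 / 0.4384 = 0.6199 ≈ 0.62
d₂ = d₁ − σ√T = 0.6199 − 0.4384 = 0.1815 ≈ 0.18
Risk-neutral Pr[S_T > K] = N(d₂) = N(0.18) = 0.5714

0.5714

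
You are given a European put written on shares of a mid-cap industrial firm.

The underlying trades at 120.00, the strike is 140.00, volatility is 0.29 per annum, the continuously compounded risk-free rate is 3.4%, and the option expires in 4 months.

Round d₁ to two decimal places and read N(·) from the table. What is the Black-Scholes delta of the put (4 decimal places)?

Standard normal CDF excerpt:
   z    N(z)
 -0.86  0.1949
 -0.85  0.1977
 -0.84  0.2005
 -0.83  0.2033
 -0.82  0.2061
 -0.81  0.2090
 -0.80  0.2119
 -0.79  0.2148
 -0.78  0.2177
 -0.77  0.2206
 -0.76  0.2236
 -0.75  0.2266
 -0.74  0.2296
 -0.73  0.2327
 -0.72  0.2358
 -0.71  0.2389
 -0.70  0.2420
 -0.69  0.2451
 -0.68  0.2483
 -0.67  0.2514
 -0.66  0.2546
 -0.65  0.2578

σ√T = 0.29 × 0.5774 = 0.1674
d₁ = [ln(120/140) + (0.034 + 0.29²/2)·0.3333] / 0.1674 = [-0.1542 + 0.0254] / 0.1674 = -0.7693 ⇒ -0.77
N(d₁) = N(-0.77) = 0.2206
Δ_put = N(d₁) − 1 = 0.2206 − 1 = -0.7794

-0.7794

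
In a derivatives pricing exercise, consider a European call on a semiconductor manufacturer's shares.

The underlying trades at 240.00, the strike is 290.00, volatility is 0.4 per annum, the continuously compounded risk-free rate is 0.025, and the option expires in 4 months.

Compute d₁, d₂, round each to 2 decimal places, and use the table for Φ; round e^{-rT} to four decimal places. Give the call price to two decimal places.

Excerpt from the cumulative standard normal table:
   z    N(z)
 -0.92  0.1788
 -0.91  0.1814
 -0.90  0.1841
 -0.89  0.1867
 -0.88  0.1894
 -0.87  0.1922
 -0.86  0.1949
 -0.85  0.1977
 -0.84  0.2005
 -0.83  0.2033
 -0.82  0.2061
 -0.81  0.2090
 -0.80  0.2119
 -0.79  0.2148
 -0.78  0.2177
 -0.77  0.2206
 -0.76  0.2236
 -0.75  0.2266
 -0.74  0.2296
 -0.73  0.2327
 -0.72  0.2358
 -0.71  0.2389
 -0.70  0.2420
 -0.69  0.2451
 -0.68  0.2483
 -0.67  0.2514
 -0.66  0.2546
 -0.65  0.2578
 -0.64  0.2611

T = 0.3333;  σ√T = 0.2309
d₁ = [ln(240/290) + (0.025 + ½·0.4²)·0.3333] / (σ√T) = (-0.1892 + 0.0350) / 0.2309 = -0.6679 ⇒ -0.67
d₂ = -0.6679 − 0.2309 = -0.8988 ⇒ -0.90
exp(−rT) = exp(−0.025·0.3333) = 0.9917
C = 240·N(-0.67) − 290·0.9917·N(-0.90) = 240·0.2514 − 290·0.9917·0.1841 = 60.3360 − 52.9459 = 7.3901

7.39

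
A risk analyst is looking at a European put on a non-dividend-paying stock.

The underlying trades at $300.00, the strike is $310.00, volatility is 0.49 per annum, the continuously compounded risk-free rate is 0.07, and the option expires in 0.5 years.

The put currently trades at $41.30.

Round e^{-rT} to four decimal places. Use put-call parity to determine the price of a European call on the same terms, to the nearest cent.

$41.96

e^(−rT) = e^(−0.07·0.5) = 0.9656
Put-call parity: C − P = S − K·e^(−rT) = 300 − 310·0.9656 = 300 − 299.3360 = 0.6640
C = P + (C − P) = 41.30 + (0.6640) = 41.9640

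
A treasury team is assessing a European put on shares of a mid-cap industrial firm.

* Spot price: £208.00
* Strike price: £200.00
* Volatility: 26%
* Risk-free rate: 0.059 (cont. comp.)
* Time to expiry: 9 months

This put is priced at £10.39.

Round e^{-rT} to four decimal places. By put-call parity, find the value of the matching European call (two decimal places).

exp(−rT) = exp(−0.059·0.75) = 0.9567
Put-call parity: C − P = S − K·e^(−rT) = 208 − 200·0.9567 = 208 − 191.3400 = 16.6600
C = P + (C − P) = 10.39 + (16.6600) = 27.0500

£27.05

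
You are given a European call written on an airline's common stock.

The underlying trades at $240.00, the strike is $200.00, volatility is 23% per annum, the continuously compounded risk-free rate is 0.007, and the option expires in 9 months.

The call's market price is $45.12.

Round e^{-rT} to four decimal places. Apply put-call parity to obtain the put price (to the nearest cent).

$4.08

e^(−rT) = e^(−0.007·0.75) = 0.9948
Put-call parity: C − P = S − K·e^(−rT) = 240 − 200·0.9948 = 240 − 198.9600 = 41.0400
P = C − (C − P) = 45.12 − (41.0400) = 4.0800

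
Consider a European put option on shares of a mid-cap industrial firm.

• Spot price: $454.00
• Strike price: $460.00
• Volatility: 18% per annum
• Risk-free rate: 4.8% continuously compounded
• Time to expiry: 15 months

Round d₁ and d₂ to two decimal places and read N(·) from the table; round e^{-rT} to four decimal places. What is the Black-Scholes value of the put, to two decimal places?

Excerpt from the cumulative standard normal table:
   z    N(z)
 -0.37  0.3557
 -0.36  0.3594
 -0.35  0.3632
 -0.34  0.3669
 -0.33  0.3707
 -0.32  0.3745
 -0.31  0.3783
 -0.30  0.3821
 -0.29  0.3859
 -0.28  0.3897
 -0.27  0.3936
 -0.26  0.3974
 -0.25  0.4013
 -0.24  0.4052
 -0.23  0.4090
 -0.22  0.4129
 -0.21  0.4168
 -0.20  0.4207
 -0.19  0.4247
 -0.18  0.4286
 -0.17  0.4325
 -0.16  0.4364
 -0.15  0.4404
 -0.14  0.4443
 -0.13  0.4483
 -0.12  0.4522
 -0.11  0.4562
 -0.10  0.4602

σ√T = 0.18·√1.25 = 0.2012
d₁ = [ln(454/460) + (0.048 + 0.18²/2)·1.25] / 0.2012 = [-0.0131 + 0.0803] / 0.2012 = 0.3335 ≈ 0.33
d₂ = d₁ − σ√T = 0.3335 − 0.2012 = 0.1323 ≈ 0.13
e^(−rT) = e^(−0.048·1.25) = 0.9418
P = 460·0.9418·N(-0.13) − 454·N(-0.33) = 460·0.9418·0.4483 − 454·0.3707 = 194.2161 − 168.2978 = 25.9183

$25.92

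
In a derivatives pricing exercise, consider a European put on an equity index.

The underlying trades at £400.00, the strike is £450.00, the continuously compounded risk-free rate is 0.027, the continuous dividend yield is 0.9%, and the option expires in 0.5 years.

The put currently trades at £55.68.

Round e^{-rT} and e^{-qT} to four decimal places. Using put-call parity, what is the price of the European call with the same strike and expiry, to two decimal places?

e^(−qT) = e^(−0.009·0.5) = 0.9955;  e^(−rT) = e^(−0.027·0.5) = 0.9866
Put-call parity: C − P = S·e^(−qT) − K·e^(−rT) = 400·0.9955 − 450·0.9866 = 398.2000 − 443.9700 = -45.7700
C = P + (C − P) = 55.68 + (-45.7700) = 9.9100

£9.91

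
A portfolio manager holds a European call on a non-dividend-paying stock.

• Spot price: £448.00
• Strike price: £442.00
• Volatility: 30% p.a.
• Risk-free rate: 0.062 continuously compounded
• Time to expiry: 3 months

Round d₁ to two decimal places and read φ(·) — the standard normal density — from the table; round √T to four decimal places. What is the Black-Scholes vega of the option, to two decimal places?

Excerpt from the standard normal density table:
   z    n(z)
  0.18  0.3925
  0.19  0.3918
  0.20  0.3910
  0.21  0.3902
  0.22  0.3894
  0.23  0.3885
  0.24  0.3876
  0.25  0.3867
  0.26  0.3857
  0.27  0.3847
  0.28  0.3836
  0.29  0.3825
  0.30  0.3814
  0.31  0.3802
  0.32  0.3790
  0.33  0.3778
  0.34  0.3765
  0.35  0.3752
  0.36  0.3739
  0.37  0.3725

σ√T = 0.3·√0.25 = 0.1500
d₁ = [ln(448/442) + (0.062 + 0.3²/2)·0.25] / 0.1500 = [0.0135 + 0.0267] / 0.1500 = 0.2682 which rounds to 0.27
√T = √0.25 = 0.5000
φ(d₁) = φ(0.27) = 0.3847
vega = S·φ(d₁)·√T = 448·0.3847·0.5000 = 86.1728
(Call and put vega coincide under Black-Scholes.)

86.17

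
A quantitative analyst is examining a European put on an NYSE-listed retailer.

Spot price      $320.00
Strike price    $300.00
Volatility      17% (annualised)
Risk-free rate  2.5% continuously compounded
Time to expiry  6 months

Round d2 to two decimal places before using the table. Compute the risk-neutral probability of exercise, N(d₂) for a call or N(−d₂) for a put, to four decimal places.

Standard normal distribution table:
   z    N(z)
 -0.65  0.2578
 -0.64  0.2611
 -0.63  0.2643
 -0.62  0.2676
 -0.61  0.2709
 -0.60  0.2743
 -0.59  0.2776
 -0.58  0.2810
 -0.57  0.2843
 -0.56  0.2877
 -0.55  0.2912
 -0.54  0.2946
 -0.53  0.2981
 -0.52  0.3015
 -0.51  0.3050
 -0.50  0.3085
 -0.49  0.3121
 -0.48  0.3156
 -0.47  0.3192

0.2810

σ√T = 0.17·√0.5 = 0.1202
ln(S/K) + (r + σ²/2)T = ln(320/300) + (0.025 + 0.17²/2)·0.5 = 0.0645 + 0.0197 = 0.0843
d₁ = 0.0843 / 0.1202 = 0.7010 → 0.70
d₂ = d₁ − σ√T = 0.7010 − 0.1202 = 0.5808 → 0.58
Pr(exercise) under Q = N(−d₂) = N(-0.58) = 0.2810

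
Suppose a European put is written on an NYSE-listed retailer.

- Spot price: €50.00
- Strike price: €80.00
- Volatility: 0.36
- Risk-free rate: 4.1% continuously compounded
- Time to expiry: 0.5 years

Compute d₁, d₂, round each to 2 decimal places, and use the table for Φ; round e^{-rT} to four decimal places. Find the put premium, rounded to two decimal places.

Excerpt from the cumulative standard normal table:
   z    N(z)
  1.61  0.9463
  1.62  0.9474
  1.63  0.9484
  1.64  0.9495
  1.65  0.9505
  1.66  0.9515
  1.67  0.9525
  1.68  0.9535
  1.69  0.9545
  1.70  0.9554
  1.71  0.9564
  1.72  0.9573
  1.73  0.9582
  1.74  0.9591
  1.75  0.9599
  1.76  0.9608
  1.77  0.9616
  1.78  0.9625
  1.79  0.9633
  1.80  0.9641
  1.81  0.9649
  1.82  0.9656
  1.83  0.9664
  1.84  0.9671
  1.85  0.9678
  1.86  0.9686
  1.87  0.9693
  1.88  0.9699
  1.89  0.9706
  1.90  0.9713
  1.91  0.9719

σ√T = 0.36 × 0.7071 = 0.2546
d₁ = [ln(50/80) + (0.041 + ½·0.36²)·0.5] / (σ√T) = (-0.4700 + 0.0529) / 0.2546 = -1.6385 ⇒ -1.64
d₂ = -1.6385 − 0.2546 = -1.8931 ⇒ -1.89
exp(−rT) = exp(−0.041·0.5) = 0.9797
N(−d₂) = N(1.89) = 0.9706;  N(−d₁) = N(1.64) = 0.9495
P = 80·0.9797·0.9706 − 50·0.9495 = 76.0717 − 47.4750 = 28.5967

€28.60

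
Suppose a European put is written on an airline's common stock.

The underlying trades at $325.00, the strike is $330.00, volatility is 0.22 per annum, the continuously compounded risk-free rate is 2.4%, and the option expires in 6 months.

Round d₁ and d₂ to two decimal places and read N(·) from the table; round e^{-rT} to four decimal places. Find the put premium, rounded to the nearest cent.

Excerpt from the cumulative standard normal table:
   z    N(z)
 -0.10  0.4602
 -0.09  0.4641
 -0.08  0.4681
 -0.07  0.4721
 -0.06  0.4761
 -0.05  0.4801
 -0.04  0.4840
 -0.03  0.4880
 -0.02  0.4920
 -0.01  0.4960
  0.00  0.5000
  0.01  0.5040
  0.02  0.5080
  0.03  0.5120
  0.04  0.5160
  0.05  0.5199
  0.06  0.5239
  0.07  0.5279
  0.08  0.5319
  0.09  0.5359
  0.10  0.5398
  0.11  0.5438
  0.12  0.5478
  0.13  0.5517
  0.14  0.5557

T = 0.5;  σ√T = 0.1556
d₁ = [ln(325/330) + (0.024 + 0.22²/2)·0.5] / 0.1556 = [-0.0153 + 0.0241] / 0.1556 = 0.0568 → 0.06
d₂ = d₁ − σ√T = 0.0568 − 0.1556 = -0.0988 → -0.10
exp(−rT) = exp(−0.024·0.5) = 0.9881
N(−d₂) = N(0.10) = 0.5398;  N(−d₁) = N(-0.06) = 0.4761
P = 330·0.9881·0.5398 − 325·0.4761 = 176.0142 − 154.7325 = 21.2817

$21.28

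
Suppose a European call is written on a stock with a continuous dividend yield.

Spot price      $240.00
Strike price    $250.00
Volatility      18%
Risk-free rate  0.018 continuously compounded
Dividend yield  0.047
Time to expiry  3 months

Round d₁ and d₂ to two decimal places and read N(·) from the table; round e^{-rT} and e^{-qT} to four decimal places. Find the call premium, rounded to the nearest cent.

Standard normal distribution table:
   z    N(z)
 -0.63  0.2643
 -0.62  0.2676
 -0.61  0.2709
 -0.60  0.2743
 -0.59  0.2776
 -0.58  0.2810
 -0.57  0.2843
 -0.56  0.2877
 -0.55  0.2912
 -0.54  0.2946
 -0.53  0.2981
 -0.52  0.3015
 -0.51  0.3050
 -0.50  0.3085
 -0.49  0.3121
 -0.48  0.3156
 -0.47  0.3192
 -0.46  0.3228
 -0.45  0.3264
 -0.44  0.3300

σ√T = 0.18 × 0.5000 = 0.0900
d₁ = [ln(240/250) + (0.018 − 0.047 + 0.18²/2)·0.25] / 0.0900 = [-0.0408 − 0.0032] / 0.0900 = -0.4891 → -0.49
d₂ = d₁ − σ√T = -0.4891 − 0.0900 = -0.5791 → -0.58
exp(−qT) = exp(−0.047·0.25) = 0.9883;  exp(−rT) = exp(−0.018·0.25) = 0.9955
N(d₁) = N(-0.49) = 0.3121;  N(d₂) = N(-0.58) = 0.2810
C = 240·0.9883·0.3121 − 250·0.9955·0.2810 = 74.0276 − 69.9339 = 4.0937

$4.09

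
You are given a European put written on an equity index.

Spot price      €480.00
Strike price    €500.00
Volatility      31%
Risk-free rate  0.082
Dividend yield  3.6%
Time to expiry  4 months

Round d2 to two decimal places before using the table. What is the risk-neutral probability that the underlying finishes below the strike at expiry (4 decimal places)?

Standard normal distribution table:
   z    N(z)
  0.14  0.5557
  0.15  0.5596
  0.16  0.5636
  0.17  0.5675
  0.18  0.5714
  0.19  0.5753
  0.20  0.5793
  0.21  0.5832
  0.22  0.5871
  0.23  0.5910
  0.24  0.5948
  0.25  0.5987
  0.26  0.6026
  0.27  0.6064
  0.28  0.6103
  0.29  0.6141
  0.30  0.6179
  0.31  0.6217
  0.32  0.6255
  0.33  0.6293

σ√T = 0.31 × 0.5774 = 0.1790
d₁ = [ln(480/500) + (0.082 − 0.036 + 0.31²/2)·0.3333] / 0.1790 = [-0.0408 + 0.0314] / 0.1790 = -0.0529 which rounds to -0.05
d₂ = d₁ − σ√T = -0.0529 − 0.1790 = -0.2319 which rounds to -0.23
Risk-neutral Pr[S_T < K] = N(−d₂) = N(0.23) = 0.5910

0.5910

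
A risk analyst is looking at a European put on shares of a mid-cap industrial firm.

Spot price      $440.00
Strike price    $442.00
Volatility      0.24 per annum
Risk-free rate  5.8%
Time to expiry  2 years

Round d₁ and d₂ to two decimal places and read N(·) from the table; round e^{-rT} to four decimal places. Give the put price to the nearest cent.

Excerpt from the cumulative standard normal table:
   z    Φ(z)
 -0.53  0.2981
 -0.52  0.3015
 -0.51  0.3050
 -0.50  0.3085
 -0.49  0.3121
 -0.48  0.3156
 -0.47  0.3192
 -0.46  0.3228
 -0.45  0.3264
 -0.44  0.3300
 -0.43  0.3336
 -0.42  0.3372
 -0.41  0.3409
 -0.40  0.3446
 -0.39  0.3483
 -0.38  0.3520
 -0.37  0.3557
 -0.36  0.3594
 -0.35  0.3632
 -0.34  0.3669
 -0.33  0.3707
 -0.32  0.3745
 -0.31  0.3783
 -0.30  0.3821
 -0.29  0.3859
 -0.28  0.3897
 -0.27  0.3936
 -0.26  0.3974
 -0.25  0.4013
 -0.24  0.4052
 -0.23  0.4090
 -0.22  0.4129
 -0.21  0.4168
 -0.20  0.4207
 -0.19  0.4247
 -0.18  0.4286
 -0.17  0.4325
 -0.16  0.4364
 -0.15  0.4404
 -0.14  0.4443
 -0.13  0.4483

$36.03

T = 2;  σ√T = 0.3394
d₁ = [ln(440/442) + (0.058 + 0.24²/2)·2] / 0.3394 = [-0.0045 + 0.1736] / 0.3394 = 0.4981 → 0.50
d₂ = d₁ − σ√T = 0.4981 − 0.3394 = 0.1587 → 0.16
e^(−rT) = e^(−0.058·2) = 0.8905
N(−d₂) = N(-0.16) = 0.4364;  N(−d₁) = N(-0.50) = 0.3085
P = 442·0.8905·0.4364 − 440·0.3085 = 171.7675 − 135.7400 = 36.0275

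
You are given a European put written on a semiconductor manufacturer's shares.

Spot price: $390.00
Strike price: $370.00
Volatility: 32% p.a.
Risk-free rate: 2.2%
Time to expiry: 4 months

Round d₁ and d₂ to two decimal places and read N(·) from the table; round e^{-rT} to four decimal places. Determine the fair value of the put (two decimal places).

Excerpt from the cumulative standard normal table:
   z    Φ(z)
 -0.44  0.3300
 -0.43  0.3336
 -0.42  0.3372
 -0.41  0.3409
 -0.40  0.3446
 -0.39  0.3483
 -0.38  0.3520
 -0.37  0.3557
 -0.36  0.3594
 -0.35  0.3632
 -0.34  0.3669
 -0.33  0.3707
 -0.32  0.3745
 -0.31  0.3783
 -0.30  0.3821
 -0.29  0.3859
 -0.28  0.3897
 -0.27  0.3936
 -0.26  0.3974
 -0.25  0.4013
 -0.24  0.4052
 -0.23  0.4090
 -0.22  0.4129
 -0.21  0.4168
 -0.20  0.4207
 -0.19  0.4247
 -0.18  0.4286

σ√T = 0.32·√0.3333 = 0.1848
d₁ = [ln(390/370) + (0.022 + 0.32²/2)·0.3333] / 0.1848 = [0.0526 + 0.0244] / 0.1848 = 0.4170 ⇒ 0.42
d₂ = d₁ − σ√T = 0.4170 − 0.1848 = 0.2323 ⇒ 0.23
e^(−rT) = e^(−0.022·0.3333) = 0.9927
P = 370·0.9927·N(-0.23) − 390·N(-0.42) = 370·0.9927·0.4090 − 390·0.3372 = 150.2253 − 131.5080 = 18.7173

$18.72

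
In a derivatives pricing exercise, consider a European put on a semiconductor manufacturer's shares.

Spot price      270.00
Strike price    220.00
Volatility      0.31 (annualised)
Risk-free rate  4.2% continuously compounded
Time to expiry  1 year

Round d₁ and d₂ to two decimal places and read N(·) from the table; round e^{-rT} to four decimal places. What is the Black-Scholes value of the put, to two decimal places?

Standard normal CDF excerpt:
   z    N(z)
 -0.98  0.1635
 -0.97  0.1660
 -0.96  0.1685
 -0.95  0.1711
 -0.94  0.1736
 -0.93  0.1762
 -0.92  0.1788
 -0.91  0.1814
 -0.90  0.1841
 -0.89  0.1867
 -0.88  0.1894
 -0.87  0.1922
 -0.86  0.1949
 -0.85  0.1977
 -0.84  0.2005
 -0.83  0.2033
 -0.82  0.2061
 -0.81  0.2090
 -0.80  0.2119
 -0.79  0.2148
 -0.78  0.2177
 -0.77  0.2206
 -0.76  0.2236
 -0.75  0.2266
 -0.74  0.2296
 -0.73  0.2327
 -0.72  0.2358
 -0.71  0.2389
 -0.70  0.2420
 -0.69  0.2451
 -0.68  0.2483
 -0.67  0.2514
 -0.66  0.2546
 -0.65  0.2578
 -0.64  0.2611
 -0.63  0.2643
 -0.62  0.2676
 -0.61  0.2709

σ√T = 0.31 × 1.0000 = 0.3100
d₁ = [ln(270/220) + (0.042 + ½·0.31²)·1] / (σ√T) = (0.2048 + 0.0901) / 0.3100 = 0.9511 ≈ 0.95
d₂ = 0.9511 − 0.3100 = 0.6411 ≈ 0.64
exp(−rT) = exp(−0.042·1) = 0.9589
N(−d₂) = N(-0.64) = 0.2611;  N(−d₁) = N(-0.95) = 0.1711
P = 220·0.9589·0.2611 − 270·0.1711 = 55.0811 − 46.1970 = 8.8841

8.88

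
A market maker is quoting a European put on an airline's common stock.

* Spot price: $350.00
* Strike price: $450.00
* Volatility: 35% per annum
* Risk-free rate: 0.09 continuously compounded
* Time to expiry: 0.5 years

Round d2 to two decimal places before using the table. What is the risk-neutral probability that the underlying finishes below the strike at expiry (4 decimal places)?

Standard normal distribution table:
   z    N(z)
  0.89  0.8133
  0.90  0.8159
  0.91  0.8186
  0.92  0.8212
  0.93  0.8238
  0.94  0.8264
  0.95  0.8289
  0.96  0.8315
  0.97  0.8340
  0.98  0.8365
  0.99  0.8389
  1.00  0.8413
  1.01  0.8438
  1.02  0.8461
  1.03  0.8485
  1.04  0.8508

0.8315

σ√T = 0.35 × 0.7071 = 0.2475
ln(S/K) + (r + σ²/2)T = ln(350/450) + (0.09 + 0.35²/2)·0.5 = -0.2513 + 0.0756 = -0.1757
d₁ = -0.1757 / 0.2475 = -0.7099 ⇒ -0.71
d₂ = d₁ − σ√T = -0.7099 − 0.2475 = -0.9574 ⇒ -0.96
Pr(exercise) under Q = N(−d₂) = N(0.96) = 0.8315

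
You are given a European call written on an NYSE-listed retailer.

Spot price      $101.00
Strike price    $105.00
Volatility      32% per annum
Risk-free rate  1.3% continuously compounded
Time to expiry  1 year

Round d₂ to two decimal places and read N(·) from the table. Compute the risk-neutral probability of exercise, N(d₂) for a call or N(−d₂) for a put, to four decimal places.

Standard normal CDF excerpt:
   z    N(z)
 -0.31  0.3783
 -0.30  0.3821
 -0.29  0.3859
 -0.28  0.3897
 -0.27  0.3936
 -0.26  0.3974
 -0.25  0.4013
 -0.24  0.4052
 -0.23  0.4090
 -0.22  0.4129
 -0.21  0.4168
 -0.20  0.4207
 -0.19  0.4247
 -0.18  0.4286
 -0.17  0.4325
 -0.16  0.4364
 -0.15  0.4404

0.4052

σ√T = 0.32 × 1.0000 = 0.3200
d₁ = [ln(101/105) + (0.013 + 0.32²/2)·1] / 0.3200 = [-0.0388 + 0.0642] / 0.3200 = 0.0793 ⇒ 0.08
d₂ = d₁ − σ√T = 0.0793 − 0.3200 = -0.2407 ⇒ -0.24
Pr(exercise) under Q = N(d₂) = 0.4052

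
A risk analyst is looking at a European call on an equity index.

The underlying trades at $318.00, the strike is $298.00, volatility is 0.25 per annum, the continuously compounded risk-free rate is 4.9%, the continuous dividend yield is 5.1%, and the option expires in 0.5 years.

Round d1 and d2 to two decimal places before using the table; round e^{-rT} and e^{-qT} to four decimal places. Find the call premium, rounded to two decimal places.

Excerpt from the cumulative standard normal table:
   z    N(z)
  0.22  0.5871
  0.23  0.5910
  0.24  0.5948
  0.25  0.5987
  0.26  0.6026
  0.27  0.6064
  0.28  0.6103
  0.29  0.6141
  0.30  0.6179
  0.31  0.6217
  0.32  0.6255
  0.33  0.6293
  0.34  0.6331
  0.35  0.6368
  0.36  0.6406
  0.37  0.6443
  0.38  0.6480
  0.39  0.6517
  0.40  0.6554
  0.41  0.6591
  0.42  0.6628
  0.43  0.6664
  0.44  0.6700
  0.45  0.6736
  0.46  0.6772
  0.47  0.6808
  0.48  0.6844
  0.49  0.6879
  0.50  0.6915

T = 0.5;  σ√T = 0.1768
d₁ = [ln(318/298) + (0.049 − 0.051 + 0.25²/2)·0.5] / 0.1768 = [0.0650 + 0.0146] / 0.1768 = 0.4502 ≈ 0.45
d₂ = d₁ − σ√T = 0.4502 − 0.1768 = 0.2734 ≈ 0.27
exp(−qT) = exp(−0.051·0.5) = 0.9748;  exp(−rT) = exp(−0.049·0.5) = 0.9758
C = 318·0.9748·N(0.45) − 298·0.9758·N(0.27) = 318·0.9748·0.6736 − 298·0.9758·0.6064 = 208.8068 − 176.3341 = 32.4728

$32.47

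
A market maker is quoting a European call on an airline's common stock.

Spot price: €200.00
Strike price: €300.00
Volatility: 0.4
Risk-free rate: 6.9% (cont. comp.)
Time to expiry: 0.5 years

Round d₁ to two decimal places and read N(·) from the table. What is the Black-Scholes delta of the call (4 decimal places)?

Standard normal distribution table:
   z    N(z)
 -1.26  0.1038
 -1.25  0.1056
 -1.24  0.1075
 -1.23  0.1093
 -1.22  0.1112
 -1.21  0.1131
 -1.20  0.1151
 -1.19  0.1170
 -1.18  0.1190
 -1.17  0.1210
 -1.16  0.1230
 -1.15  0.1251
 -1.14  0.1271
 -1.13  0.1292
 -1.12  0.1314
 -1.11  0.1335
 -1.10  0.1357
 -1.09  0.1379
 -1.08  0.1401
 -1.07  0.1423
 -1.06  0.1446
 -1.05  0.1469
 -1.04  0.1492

0.1210

T = 0.5;  σ√T = 0.2828
d₁ = [ln(200/300) + (0.069 + 0.4²/2)·0.5] / 0.2828 = [-0.4055 + 0.0745] / 0.2828 = -1.1701 ⇒ -1.17
N(d₁) = N(-1.17) = 0.1210
Δ_call = N(d₁) = 0.1210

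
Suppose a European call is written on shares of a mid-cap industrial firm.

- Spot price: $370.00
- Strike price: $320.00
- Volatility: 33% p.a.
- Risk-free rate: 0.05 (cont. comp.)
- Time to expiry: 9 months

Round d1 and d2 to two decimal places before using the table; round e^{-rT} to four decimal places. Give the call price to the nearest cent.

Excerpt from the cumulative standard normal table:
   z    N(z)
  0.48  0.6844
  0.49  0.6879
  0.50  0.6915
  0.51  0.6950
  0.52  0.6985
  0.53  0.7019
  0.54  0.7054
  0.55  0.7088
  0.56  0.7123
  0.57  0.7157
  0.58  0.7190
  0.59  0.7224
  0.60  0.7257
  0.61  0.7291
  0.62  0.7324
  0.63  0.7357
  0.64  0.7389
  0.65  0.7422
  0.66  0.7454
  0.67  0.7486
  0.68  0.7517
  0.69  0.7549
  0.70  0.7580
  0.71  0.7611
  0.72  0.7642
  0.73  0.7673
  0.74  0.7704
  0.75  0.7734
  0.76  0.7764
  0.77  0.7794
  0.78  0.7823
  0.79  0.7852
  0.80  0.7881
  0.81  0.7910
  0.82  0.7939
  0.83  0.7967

$76.31

σ√T = 0.33 × 0.8660 = 0.2858
d₁ = [ln(370/320) + (0.05 + ½·0.33²)·0.75] / (σ√T) = (0.1452 + 0.0783) / 0.2858 = 0.7821 → 0.78
d₂ = 0.7821 − 0.2858 = 0.4963 → 0.50
e^(−rT) = e^(−0.05·0.75) = 0.9632
N(d₁) = N(0.78) = 0.7823;  N(d₂) = N(0.50) = 0.6915
C = 370·0.7823 − 320·0.9632·0.6915 = 289.4510 − 213.1369 = 76.3141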